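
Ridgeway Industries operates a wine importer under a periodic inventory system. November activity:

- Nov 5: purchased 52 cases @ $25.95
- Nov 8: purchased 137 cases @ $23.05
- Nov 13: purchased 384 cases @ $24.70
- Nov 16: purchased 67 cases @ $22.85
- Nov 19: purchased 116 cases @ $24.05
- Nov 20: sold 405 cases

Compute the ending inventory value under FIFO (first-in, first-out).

Nov 20, 405 sold [FIFO — oldest first]: 52 @ $25.95 + 137 @ $23.05 + 216 @ $24.70 = $9,842.45
Ending inventory: 168 @ $24.70 + 67 @ $22.85 + 116 @ $24.05 = $8,470.35

Ending inventory = $8,470.35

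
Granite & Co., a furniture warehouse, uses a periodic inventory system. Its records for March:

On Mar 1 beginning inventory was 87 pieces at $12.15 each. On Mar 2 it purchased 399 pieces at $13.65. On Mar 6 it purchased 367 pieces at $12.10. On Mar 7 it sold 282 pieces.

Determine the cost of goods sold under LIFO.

COGS = $3,412.20

Mar 7, 282 sold [LIFO — newest first]: 282 @ $12.10 = $3,412.20
Ending inventory: 87 @ $12.15 + 399 @ $13.65 + 85 @ $12.10 = $7,531.90
Check: goods available $10,944.10 = COGS $3,412.20 + ending $7,531.90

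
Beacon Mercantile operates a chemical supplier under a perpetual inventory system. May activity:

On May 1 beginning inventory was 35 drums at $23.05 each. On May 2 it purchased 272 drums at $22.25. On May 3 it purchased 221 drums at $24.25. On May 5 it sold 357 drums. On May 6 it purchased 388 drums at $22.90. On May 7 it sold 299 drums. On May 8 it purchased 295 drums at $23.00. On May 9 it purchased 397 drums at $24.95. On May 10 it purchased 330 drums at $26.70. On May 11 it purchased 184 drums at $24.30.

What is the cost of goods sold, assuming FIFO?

May 5, 357 sold [FIFO — oldest first]: 35 @ $23.05 + 272 @ $22.25 + 50 @ $24.25 = $8,071.25
May 7, 299 sold [FIFO — oldest first]: 171 @ $24.25 + 128 @ $22.90 = $7,077.95
Total COGS = $8,071.25 + $7,077.95 = $15,149.20
Ending inventory: 260 @ $22.90 + 295 @ $23.00 + 397 @ $24.95 + 330 @ $26.70 + 184 @ $24.30 = $35,926.35

COGS = $15,149.20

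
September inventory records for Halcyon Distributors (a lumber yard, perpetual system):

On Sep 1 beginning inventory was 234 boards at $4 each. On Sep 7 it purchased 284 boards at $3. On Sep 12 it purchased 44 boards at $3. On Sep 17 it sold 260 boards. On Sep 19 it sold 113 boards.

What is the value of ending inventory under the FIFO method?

Ending inventory = $567

Sep 17, 260 sold [FIFO — oldest first]: 234 @ $4 + 26 @ $3 = $1,014
Sep 19, 113 sold [FIFO — oldest first]: 113 @ $3 = $339
Total COGS = $1,014 + $339 = $1,353
Ending inventory: 145 @ $3 + 44 @ $3 = $567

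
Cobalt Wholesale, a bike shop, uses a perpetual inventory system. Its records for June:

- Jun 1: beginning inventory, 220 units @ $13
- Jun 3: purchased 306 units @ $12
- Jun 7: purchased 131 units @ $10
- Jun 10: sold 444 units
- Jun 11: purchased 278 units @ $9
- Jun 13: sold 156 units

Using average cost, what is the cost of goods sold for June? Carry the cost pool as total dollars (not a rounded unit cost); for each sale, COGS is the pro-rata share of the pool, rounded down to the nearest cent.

COGS = $6,902.30

After Jun 1: 220 on hand, pool $2,860.00 (≈ $13.0000 each)
After Jun 3: 526 on hand, pool $6,532.00 (≈ $12.4183 each)
After Jun 7: 657 on hand, pool $7,842.00 (≈ $11.9361 each)
Jun 10, sell 444: 444/657 × $7,842.00 → $5,299.61
After Jun 11: 491 on hand, pool $5,044.39 (≈ $10.2737 each)
Jun 13, sell 156: 156/491 × $5,044.39 → $1,602.69
Total COGS = $5,299.61 + $1,602.69 = $6,902.30
Ending inventory (cost pool remaining) = $3,441.70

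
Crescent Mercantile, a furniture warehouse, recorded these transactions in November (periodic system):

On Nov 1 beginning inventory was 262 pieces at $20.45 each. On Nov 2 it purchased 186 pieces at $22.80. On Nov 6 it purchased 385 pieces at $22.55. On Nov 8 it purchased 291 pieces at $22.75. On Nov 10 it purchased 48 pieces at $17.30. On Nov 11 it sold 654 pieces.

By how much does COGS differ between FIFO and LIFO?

FIFO COGS: 262 @ $20.45 + 186 @ $22.80 + 206 @ $22.55 = $14,244.00
LIFO COGS: 48 @ $17.30 + 291 @ $22.75 + 315 @ $22.55 = $14,553.90
Difference = |$14,244.00 − $14,553.90| = $309.90

$309.90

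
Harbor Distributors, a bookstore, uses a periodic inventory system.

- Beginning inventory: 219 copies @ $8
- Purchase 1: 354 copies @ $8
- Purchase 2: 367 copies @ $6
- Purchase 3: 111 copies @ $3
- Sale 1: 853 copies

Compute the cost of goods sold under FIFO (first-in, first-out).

Sale 1 (853) [FIFO — oldest first]: 219 @ $8 + 354 @ $8 + 280 @ $6 = $6,264
Ending inventory: 87 @ $6 + 111 @ $3 = $855
Check: goods available $7,119 = COGS $6,264 + ending $855

COGS = $6,264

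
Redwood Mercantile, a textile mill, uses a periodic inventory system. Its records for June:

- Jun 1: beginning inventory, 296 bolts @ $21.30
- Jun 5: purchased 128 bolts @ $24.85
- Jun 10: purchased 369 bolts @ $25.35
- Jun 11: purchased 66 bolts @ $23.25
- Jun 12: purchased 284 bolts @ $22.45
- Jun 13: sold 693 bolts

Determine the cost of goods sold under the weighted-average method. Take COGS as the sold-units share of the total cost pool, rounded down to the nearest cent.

Jun 13, sell 693: 693/1143 × $26,750.05 → $16,218.53
Ending inventory (cost pool remaining) = $10,531.52
Check: goods available $26,750.05 = COGS $16,218.53 + ending $10,531.52

COGS = $16,218.53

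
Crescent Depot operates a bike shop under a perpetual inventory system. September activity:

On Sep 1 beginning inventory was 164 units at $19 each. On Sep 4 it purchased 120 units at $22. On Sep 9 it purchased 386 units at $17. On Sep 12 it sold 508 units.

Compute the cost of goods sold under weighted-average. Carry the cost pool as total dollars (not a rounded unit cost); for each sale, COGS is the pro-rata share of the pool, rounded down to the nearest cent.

After Sep 1: 164 on hand, pool $3,116.00 (≈ $19.0000 each)
After Sep 4: 284 on hand, pool $5,756.00 (≈ $20.2676 each)
After Sep 9: 670 on hand, pool $12,318.00 (≈ $18.3851 each)
Sep 12, sell 508: 508/670 × $12,318.00 → $9,339.61
Ending inventory (cost pool remaining) = $2,978.39

COGS = $9,339.61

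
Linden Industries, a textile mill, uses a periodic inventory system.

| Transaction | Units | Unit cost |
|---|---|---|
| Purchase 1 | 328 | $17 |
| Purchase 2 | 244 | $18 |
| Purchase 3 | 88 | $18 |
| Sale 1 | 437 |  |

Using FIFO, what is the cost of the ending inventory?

Ending inventory = $4,014

Sale 1 (437) [FIFO — oldest first]: 328 @ $17 + 109 @ $18 = $7,538
Ending inventory: 135 @ $18 + 88 @ $18 = $4,014
Check: goods available $11,552 = COGS $7,538 + ending $4,014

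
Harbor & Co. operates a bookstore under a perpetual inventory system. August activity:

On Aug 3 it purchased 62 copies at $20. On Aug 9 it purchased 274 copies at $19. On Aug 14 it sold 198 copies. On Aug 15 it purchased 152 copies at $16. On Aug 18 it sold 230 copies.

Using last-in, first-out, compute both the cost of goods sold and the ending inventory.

COGS = $7,678; ending inventory = $1,200

Aug 14, 198 sold [LIFO — newest first]: 198 @ $19 = $3,762
Aug 18, 230 sold [LIFO — newest first]: 152 @ $16 + 76 @ $19 + 2 @ $20 = $3,916
Total COGS = $3,762 + $3,916 = $7,678
Ending inventory: 60 @ $20 = $1,200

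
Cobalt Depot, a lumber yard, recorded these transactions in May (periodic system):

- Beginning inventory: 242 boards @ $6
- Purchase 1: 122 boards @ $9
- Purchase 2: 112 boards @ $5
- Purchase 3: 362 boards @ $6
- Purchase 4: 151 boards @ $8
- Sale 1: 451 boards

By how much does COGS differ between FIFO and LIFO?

FIFO COGS: 242 @ $6 + 122 @ $9 + 87 @ $5 = $2,985
LIFO COGS: 151 @ $8 + 300 @ $6 = $3,008
Difference = |$2,985 − $3,008| = $23

$23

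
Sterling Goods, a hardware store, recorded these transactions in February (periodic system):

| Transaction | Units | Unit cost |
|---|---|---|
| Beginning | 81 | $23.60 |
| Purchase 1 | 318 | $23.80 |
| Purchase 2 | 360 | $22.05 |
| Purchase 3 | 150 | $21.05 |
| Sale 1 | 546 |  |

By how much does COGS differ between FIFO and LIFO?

$769.05

FIFO COGS: 81 @ $23.60 + 318 @ $23.80 + 147 @ $22.05 = $12,721.35
LIFO COGS: 150 @ $21.05 + 360 @ $22.05 + 36 @ $23.80 = $11,952.30
Difference = |$12,721.35 − $11,952.30| = $769.05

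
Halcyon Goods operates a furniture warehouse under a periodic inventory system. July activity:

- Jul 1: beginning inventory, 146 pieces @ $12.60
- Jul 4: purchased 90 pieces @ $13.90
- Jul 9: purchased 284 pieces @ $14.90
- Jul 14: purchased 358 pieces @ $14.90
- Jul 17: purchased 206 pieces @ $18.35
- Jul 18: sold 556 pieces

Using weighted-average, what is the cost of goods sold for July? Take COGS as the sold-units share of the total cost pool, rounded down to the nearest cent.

COGS = $8,430.52

Jul 18, sell 556: 556/1084 × $16,436.50 → $8,430.52
Ending inventory (cost pool remaining) = $8,005.98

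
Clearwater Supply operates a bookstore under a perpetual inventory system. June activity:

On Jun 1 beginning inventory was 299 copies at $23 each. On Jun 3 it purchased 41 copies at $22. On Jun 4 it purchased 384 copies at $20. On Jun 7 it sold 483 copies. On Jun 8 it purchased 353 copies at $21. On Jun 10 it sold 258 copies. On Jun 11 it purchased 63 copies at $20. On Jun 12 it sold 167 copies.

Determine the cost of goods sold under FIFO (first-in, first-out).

Jun 7, 483 sold [FIFO — oldest first]: 299 @ $23 + 41 @ $22 + 143 @ $20 = $10,639
Jun 10, 258 sold [FIFO — oldest first]: 241 @ $20 + 17 @ $21 = $5,177
Jun 12, 167 sold [FIFO — oldest first]: 167 @ $21 = $3,507
Total COGS = $10,639 + $5,177 + $3,507 = $19,323
Ending inventory: 169 @ $21 + 63 @ $20 = $4,809
Check: goods available $24,132 = COGS $19,323 + ending $4,809

COGS = $19,323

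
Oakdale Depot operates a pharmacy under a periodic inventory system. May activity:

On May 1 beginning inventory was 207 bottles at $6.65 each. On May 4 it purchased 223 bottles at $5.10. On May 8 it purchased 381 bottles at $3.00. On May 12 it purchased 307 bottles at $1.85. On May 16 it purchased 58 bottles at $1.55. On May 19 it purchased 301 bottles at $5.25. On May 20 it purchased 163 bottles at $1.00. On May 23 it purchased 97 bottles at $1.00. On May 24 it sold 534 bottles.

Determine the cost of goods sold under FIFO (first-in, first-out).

May 24, 534 sold [FIFO — oldest first]: 207 @ $6.65 + 223 @ $5.10 + 104 @ $3.00 = $2,825.85
Ending inventory: 277 @ $3.00 + 307 @ $1.85 + 58 @ $1.55 + 301 @ $5.25 + 163 @ $1.00 + 97 @ $1.00 = $3,329.10

COGS = $2,825.85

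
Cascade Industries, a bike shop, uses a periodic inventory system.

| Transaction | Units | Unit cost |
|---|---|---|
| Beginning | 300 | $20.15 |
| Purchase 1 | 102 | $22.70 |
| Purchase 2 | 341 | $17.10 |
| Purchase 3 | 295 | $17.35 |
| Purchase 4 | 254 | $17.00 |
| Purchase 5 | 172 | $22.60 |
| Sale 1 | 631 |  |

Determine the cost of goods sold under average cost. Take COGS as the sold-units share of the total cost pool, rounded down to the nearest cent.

Sale 1, sell 631: 631/1464 × $27,514.95 → $11,859.24
Ending inventory (cost pool remaining) = $15,655.71
Check: goods available $27,514.95 = COGS $11,859.24 + ending $15,655.71

COGS = $11,859.24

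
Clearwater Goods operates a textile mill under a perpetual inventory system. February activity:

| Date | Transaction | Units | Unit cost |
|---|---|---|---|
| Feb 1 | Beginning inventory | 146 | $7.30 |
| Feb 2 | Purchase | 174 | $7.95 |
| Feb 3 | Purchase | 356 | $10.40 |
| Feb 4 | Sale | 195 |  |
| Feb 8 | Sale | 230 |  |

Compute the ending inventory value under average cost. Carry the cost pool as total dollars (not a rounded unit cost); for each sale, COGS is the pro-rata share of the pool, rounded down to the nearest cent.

Ending inventory = $2,284.07

After Feb 1: 146 on hand, pool $1,065.80 (≈ $7.3000 each)
After Feb 2: 320 on hand, pool $2,449.10 (≈ $7.6534 each)
After Feb 3: 676 on hand, pool $6,151.50 (≈ $9.0999 each)
Feb 4, sell 195: 195/676 × $6,151.50 → $1,774.47
Feb 8, sell 230: 230/481 × $4,377.03 → $2,092.96
Total COGS = $1,774.47 + $2,092.96 = $3,867.43
Ending inventory (cost pool remaining) = $2,284.07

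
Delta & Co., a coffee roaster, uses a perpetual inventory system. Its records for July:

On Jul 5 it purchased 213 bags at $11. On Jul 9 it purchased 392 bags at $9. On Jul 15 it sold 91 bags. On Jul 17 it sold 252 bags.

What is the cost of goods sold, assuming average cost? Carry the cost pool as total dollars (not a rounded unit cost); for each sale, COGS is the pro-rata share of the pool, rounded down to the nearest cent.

COGS = $3,328.51

After Jul 5: 213 on hand, pool $2,343.00 (≈ $11.0000 each)
After Jul 9: 605 on hand, pool $5,871.00 (≈ $9.7041 each)
Jul 15, sell 91: 91/605 × $5,871.00 → $883.07
Jul 17, sell 252: 252/514 × $4,987.93 → $2,445.44
Total COGS = $883.07 + $2,445.44 = $3,328.51
Ending inventory (cost pool remaining) = $2,542.49
Check: goods available $5,871.00 = COGS $3,328.51 + ending $2,542.49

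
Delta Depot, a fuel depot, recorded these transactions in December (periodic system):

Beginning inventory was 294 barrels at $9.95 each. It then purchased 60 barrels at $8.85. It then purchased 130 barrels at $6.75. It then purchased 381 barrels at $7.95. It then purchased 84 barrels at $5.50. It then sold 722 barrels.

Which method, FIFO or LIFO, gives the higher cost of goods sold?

FIFO COGS: 294 @ $9.95 + 60 @ $8.85 + 130 @ $6.75 + 238 @ $7.95 = $6,225.90
LIFO COGS: 84 @ $5.50 + 381 @ $7.95 + 130 @ $6.75 + 60 @ $8.85 + 67 @ $9.95 = $5,566.10

FIFO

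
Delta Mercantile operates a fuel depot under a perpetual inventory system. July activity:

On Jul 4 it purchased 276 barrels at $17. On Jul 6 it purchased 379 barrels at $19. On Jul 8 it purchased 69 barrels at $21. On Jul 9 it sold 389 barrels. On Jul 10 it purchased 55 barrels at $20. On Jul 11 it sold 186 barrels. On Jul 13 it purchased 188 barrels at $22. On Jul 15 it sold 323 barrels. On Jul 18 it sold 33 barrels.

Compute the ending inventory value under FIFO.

Jul 9, 389 sold [FIFO — oldest first]: 276 @ $17 + 113 @ $19 = $6,839
Jul 11, 186 sold [FIFO — oldest first]: 186 @ $19 = $3,534
Jul 15, 323 sold [FIFO — oldest first]: 80 @ $19 + 69 @ $21 + 55 @ $20 + 119 @ $22 = $6,687
Jul 18, 33 sold [FIFO — oldest first]: 33 @ $22 = $726
Total COGS = $6,839 + $3,534 + $6,687 + $726 = $17,786
Ending inventory: 36 @ $22 = $792

Ending inventory = $792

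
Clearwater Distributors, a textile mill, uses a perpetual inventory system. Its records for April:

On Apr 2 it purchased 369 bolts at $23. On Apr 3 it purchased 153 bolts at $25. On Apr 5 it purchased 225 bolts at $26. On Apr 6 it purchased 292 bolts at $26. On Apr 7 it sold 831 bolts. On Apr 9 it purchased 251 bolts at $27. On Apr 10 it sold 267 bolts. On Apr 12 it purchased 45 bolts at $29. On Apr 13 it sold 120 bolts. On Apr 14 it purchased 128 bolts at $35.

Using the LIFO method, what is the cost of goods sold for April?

Apr 7, 831 sold [LIFO — newest first]: 292 @ $26 + 225 @ $26 + 153 @ $25 + 161 @ $23 = $20,970
Apr 10, 267 sold [LIFO — newest first]: 251 @ $27 + 16 @ $23 = $7,145
Apr 13, 120 sold [LIFO — newest first]: 45 @ $29 + 75 @ $23 = $3,030
Total COGS = $20,970 + $7,145 + $3,030 = $31,145
Ending inventory: 117 @ $23 + 128 @ $35 = $7,171
Check: goods available $38,316 = COGS $31,145 + ending $7,171

COGS = $31,145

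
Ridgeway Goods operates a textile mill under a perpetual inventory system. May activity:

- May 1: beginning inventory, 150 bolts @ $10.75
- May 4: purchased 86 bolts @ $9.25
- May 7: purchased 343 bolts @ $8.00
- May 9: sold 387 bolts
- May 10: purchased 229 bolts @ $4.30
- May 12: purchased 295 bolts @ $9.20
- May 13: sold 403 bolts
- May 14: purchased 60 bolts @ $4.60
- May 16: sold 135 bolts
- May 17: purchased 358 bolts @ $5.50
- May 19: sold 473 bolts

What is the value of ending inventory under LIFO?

May 9, 387 sold [LIFO — newest first]: 343 @ $8.00 + 44 @ $9.25 = $3,151.00
May 13, 403 sold [LIFO — newest first]: 295 @ $9.20 + 108 @ $4.30 = $3,178.40
May 16, 135 sold [LIFO — newest first]: 60 @ $4.60 + 75 @ $4.30 = $598.50
May 19, 473 sold [LIFO — newest first]: 358 @ $5.50 + 46 @ $4.30 + 42 @ $9.25 + 27 @ $10.75 = $2,845.55
Total COGS = $3,151.00 + $3,178.40 + $598.50 + $2,845.55 = $9,773.45
Ending inventory: 123 @ $10.75 = $1,322.25

Ending inventory = $1,322.25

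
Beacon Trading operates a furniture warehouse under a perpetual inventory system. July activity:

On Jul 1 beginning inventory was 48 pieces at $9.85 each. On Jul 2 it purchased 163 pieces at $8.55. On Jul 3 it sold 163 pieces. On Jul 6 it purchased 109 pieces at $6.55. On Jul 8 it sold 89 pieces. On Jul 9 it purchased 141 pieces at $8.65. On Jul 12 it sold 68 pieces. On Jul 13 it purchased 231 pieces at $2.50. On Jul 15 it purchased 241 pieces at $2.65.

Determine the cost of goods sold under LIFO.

COGS = $2,564.80

Jul 3, 163 sold [LIFO — newest first]: 163 @ $8.55 = $1,393.65
Jul 8, 89 sold [LIFO — newest first]: 89 @ $6.55 = $582.95
Jul 12, 68 sold [LIFO — newest first]: 68 @ $8.65 = $588.20
Total COGS = $1,393.65 + $582.95 + $588.20 = $2,564.80
Ending inventory: 48 @ $9.85 + 20 @ $6.55 + 73 @ $8.65 + 231 @ $2.50 + 241 @ $2.65 = $2,451.40
Check: goods available $5,016.20 = COGS $2,564.80 + ending $2,451.40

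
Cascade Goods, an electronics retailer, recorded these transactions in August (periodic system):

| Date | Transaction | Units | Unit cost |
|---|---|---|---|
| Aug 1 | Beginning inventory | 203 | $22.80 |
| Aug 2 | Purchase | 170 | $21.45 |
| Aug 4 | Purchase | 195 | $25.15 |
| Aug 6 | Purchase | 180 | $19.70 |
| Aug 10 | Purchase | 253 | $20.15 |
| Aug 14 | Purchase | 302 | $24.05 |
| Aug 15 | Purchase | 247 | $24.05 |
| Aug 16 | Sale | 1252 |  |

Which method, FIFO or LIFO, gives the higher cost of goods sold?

FIFO COGS: 203 @ $22.80 + 170 @ $21.45 + 195 @ $25.15 + 180 @ $19.70 + 253 @ $20.15 + 251 @ $24.05 = $27,859.65
LIFO COGS: 247 @ $24.05 + 302 @ $24.05 + 253 @ $20.15 + 180 @ $19.70 + 195 @ $25.15 + 75 @ $21.45 = $28,360.40

LIFO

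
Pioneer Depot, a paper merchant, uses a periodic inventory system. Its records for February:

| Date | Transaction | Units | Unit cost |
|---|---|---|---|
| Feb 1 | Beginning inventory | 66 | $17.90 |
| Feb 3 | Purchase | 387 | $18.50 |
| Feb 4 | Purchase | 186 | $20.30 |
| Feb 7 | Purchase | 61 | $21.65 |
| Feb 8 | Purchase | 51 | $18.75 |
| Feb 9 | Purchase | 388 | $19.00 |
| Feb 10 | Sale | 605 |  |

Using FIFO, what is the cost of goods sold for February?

COGS = $11,426.50

Feb 10, 605 sold [FIFO — oldest first]: 66 @ $17.90 + 387 @ $18.50 + 152 @ $20.30 = $11,426.50
Ending inventory: 34 @ $20.30 + 61 @ $21.65 + 51 @ $18.75 + 388 @ $19.00 = $10,339.10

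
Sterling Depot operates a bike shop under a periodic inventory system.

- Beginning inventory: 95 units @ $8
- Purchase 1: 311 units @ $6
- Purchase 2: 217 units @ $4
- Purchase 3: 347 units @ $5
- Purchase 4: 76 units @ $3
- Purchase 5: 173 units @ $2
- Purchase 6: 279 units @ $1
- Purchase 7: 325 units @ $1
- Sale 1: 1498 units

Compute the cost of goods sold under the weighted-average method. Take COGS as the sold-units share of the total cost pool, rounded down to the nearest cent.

Sale 1, sell 1498: 1498/1823 × $6,407.00 → $5,264.77
Ending inventory (cost pool remaining) = $1,142.23

COGS = $5,264.77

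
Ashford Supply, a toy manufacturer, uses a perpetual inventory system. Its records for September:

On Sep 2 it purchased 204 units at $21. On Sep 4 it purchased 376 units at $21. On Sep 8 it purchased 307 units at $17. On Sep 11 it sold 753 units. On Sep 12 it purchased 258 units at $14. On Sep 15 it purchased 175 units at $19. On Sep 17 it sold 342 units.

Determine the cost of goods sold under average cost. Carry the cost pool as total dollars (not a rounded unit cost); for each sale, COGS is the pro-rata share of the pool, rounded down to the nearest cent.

After Sep 2: 204 on hand, pool $4,284.00 (≈ $21.0000 each)
After Sep 4: 580 on hand, pool $12,180.00 (≈ $21.0000 each)
After Sep 8: 887 on hand, pool $17,399.00 (≈ $19.6156 each)
Sep 11, sell 753: 753/887 × $17,399.00 → $14,770.51
After Sep 12: 392 on hand, pool $6,240.49 (≈ $15.9196 each)
After Sep 15: 567 on hand, pool $9,565.49 (≈ $16.8704 each)
Sep 17, sell 342: 342/567 × $9,565.49 → $5,769.66
Total COGS = $14,770.51 + $5,769.66 = $20,540.17
Ending inventory (cost pool remaining) = $3,795.83

COGS = $20,540.17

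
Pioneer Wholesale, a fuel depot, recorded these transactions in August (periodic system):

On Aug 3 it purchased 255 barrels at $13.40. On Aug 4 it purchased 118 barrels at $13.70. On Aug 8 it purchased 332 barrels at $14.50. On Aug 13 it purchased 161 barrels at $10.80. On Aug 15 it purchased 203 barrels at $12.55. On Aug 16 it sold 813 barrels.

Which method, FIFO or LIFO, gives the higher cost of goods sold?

FIFO COGS: 255 @ $13.40 + 118 @ $13.70 + 332 @ $14.50 + 108 @ $10.80 = $11,014.00
LIFO COGS: 203 @ $12.55 + 161 @ $10.80 + 332 @ $14.50 + 117 @ $13.70 = $10,703.35

FIFO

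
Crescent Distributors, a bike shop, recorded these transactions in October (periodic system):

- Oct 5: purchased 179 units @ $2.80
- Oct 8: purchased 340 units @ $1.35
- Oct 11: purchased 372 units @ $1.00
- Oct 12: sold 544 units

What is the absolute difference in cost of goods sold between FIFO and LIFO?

FIFO COGS: 179 @ $2.80 + 340 @ $1.35 + 25 @ $1.00 = $985.20
LIFO COGS: 372 @ $1.00 + 172 @ $1.35 = $604.20
Difference = |$985.20 − $604.20| = $381.00

$381.00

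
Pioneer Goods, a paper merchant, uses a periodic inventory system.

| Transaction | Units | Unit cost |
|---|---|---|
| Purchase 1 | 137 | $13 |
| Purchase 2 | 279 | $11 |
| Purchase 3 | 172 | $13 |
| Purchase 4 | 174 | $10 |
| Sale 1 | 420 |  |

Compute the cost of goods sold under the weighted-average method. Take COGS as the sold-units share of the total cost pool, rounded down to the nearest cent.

Sale 1, sell 420: 420/762 × $8,826.00 → $4,864.72
Ending inventory (cost pool remaining) = $3,961.28

COGS = $4,864.72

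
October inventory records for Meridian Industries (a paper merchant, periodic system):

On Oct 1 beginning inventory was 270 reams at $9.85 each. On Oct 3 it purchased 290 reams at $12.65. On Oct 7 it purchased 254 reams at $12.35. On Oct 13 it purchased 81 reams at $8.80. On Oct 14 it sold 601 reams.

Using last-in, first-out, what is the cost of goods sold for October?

Oct 14, 601 sold [LIFO — newest first]: 81 @ $8.80 + 254 @ $12.35 + 266 @ $12.65 = $7,214.60
Ending inventory: 270 @ $9.85 + 24 @ $12.65 = $2,963.10

COGS = $7,214.60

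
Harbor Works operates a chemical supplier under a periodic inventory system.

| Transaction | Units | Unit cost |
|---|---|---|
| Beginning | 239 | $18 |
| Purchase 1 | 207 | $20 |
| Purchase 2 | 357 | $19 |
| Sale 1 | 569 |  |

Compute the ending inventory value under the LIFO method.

Sale 1 (569) [LIFO — newest first]: 357 @ $19 + 207 @ $20 + 5 @ $18 = $11,013
Ending inventory: 234 @ $18 = $4,212

Ending inventory = $4,212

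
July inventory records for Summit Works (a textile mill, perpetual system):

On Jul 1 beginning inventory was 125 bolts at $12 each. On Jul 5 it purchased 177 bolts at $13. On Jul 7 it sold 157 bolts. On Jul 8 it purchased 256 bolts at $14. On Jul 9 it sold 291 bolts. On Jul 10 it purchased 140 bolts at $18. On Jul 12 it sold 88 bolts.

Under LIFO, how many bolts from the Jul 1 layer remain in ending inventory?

110

Jul 7, 157 sold [LIFO — newest first]: 157 @ $13 = $2,041
Jul 9, 291 sold [LIFO — newest first]: 256 @ $14 + 20 @ $13 + 15 @ $12 = $4,024
Jul 12, 88 sold [LIFO — newest first]: 88 @ $18 = $1,584
Total COGS = $2,041 + $4,024 + $1,584 = $7,649
Ending inventory: 110 @ $12 + 52 @ $18 = $2,256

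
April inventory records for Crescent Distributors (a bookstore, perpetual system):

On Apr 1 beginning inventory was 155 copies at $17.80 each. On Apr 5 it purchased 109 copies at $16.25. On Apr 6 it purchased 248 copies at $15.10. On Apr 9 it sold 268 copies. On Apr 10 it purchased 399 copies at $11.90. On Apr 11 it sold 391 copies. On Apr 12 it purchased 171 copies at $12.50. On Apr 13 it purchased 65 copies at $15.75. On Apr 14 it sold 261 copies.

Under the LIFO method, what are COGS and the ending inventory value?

COGS = $12,255.40; ending inventory = $3,929.00

Apr 9, 268 sold [LIFO — newest first]: 248 @ $15.10 + 20 @ $16.25 = $4,069.80
Apr 11, 391 sold [LIFO — newest first]: 391 @ $11.90 = $4,652.90
Apr 14, 261 sold [LIFO — newest first]: 65 @ $15.75 + 171 @ $12.50 + 8 @ $11.90 + 17 @ $16.25 = $3,532.70
Total COGS = $4,069.80 + $4,652.90 + $3,532.70 = $12,255.40
Ending inventory: 155 @ $17.80 + 72 @ $16.25 = $3,929.00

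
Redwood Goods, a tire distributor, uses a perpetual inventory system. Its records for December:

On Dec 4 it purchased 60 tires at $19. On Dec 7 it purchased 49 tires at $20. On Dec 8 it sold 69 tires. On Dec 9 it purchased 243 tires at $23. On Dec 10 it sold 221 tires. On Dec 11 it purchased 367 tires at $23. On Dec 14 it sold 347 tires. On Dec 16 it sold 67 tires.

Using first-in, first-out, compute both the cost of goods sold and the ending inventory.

COGS = $15,805; ending inventory = $345

Dec 8, 69 sold [FIFO — oldest first]: 60 @ $19 + 9 @ $20 = $1,320
Dec 10, 221 sold [FIFO — oldest first]: 40 @ $20 + 181 @ $23 = $4,963
Dec 14, 347 sold [FIFO — oldest first]: 62 @ $23 + 285 @ $23 = $7,981
Dec 16, 67 sold [FIFO — oldest first]: 67 @ $23 = $1,541
Total COGS = $1,320 + $4,963 + $7,981 + $1,541 = $15,805
Ending inventory: 15 @ $23 = $345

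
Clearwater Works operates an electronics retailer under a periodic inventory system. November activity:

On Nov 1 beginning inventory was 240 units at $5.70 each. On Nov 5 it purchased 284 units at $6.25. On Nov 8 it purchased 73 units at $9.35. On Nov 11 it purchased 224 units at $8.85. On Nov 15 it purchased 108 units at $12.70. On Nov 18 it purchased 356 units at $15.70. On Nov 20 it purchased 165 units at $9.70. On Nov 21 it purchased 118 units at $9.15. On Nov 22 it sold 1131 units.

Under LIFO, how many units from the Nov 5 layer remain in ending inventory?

Nov 22, 1131 sold [LIFO — newest first]: 118 @ $9.15 + 165 @ $9.70 + 356 @ $15.70 + 108 @ $12.70 + 224 @ $8.85 + 73 @ $9.35 + 87 @ $6.25 = $12,849.70
Ending inventory: 240 @ $5.70 + 197 @ $6.25 = $2,599.25

197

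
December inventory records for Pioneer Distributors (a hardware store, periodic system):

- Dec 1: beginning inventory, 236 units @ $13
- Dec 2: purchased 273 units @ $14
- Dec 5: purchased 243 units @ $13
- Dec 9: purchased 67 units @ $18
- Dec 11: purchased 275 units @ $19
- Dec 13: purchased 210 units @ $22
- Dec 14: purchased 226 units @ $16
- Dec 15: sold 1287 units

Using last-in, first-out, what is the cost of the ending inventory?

Dec 15, 1287 sold [LIFO — newest first]: 226 @ $16 + 210 @ $22 + 275 @ $19 + 67 @ $18 + 243 @ $13 + 266 @ $14 = $21,550
Ending inventory: 236 @ $13 + 7 @ $14 = $3,166

Ending inventory = $3,166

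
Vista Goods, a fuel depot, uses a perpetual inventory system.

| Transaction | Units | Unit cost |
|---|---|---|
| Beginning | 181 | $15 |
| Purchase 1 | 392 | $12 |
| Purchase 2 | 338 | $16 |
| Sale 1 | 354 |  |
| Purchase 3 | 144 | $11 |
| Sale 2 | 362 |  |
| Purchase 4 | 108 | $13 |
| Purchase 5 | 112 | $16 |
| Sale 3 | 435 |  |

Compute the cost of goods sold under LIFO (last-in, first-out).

COGS = $15,747

Sale 1 (354) [LIFO — newest first]: 338 @ $16 + 16 @ $12 = $5,600
Sale 2 (362) [LIFO — newest first]: 144 @ $11 + 218 @ $12 = $4,200
Sale 3 (435) [LIFO — newest first]: 112 @ $16 + 108 @ $13 + 158 @ $12 + 57 @ $15 = $5,947
Total COGS = $5,600 + $4,200 + $5,947 = $15,747
Ending inventory: 124 @ $15 = $1,860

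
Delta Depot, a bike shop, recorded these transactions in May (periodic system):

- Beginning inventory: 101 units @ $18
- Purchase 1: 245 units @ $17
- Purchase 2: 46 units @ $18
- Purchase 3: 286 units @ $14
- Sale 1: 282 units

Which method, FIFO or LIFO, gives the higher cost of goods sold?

FIFO COGS: 101 @ $18 + 181 @ $17 = $4,895
LIFO COGS: 282 @ $14 = $3,948

FIFO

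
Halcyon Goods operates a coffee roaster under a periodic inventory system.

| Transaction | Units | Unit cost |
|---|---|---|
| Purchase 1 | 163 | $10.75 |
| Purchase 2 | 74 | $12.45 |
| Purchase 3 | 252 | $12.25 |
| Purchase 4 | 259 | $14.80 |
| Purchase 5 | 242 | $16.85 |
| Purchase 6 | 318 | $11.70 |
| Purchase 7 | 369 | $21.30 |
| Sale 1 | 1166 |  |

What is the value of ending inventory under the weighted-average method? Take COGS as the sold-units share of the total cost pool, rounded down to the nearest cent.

Sale 1, sell 1166: 1166/1677 × $25,251.75 → $17,557.26
Ending inventory (cost pool remaining) = $7,694.49

Ending inventory = $7,694.49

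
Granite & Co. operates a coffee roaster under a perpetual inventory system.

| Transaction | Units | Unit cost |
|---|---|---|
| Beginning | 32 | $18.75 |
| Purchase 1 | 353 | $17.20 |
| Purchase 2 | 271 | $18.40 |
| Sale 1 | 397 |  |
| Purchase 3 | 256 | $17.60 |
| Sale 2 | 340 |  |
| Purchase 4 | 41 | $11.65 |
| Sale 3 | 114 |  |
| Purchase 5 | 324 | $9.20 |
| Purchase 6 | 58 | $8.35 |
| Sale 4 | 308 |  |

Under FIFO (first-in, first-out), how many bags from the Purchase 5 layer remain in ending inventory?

Sale 1 (397) [FIFO — oldest first]: 32 @ $18.75 + 353 @ $17.20 + 12 @ $18.40 = $6,892.40
Sale 2 (340) [FIFO — oldest first]: 259 @ $18.40 + 81 @ $17.60 = $6,191.20
Sale 3 (114) [FIFO — oldest first]: 114 @ $17.60 = $2,006.40
Sale 4 (308) [FIFO — oldest first]: 61 @ $17.60 + 41 @ $11.65 + 206 @ $9.20 = $3,446.45
Total COGS = $6,892.40 + $6,191.20 + $2,006.40 + $3,446.45 = $18,536.45
Ending inventory: 118 @ $9.20 + 58 @ $8.35 = $1,569.90
Check: goods available $20,106.35 = COGS $18,536.45 + ending $1,569.90

118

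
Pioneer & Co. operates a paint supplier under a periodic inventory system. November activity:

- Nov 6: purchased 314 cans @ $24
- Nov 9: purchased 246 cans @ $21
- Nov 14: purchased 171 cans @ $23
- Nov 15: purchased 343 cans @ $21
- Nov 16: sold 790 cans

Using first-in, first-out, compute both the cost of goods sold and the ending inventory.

Nov 16, 790 sold [FIFO — oldest first]: 314 @ $24 + 246 @ $21 + 171 @ $23 + 59 @ $21 = $17,874
Ending inventory: 284 @ $21 = $5,964

COGS = $17,874; ending inventory = $5,964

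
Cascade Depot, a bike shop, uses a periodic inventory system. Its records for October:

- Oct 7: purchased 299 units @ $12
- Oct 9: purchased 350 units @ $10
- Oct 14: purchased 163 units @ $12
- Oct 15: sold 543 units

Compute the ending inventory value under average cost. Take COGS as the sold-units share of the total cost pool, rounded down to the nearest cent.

Oct 15, sell 543: 543/812 × $9,044.00 → $6,047.89
Ending inventory (cost pool remaining) = $2,996.11

Ending inventory = $2,996.11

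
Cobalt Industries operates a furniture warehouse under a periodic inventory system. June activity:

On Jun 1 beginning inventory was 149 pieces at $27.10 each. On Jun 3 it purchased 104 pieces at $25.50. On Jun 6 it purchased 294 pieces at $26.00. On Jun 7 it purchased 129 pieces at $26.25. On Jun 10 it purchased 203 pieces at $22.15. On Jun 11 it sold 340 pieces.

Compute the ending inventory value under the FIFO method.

Ending inventory = $13,264.70

Jun 11, 340 sold [FIFO — oldest first]: 149 @ $27.10 + 104 @ $25.50 + 87 @ $26.00 = $8,951.90
Ending inventory: 207 @ $26.00 + 129 @ $26.25 + 203 @ $22.15 = $13,264.70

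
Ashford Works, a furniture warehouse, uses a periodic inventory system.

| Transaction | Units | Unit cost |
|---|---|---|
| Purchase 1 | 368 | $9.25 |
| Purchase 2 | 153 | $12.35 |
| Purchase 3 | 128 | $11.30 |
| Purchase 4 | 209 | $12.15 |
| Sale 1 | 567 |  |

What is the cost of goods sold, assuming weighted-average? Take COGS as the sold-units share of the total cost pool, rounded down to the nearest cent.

Sale 1, sell 567: 567/858 × $9,279.30 → $6,132.12
Ending inventory (cost pool remaining) = $3,147.18

COGS = $6,132.12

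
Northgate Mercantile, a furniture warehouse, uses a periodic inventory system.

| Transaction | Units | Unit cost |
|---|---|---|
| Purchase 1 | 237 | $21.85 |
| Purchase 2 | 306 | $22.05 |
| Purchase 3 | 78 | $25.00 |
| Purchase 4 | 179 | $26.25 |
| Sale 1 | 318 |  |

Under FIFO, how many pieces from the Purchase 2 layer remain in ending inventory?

225

Sale 1 (318) [FIFO — oldest first]: 237 @ $21.85 + 81 @ $22.05 = $6,964.50
Ending inventory: 225 @ $22.05 + 78 @ $25.00 + 179 @ $26.25 = $11,610.00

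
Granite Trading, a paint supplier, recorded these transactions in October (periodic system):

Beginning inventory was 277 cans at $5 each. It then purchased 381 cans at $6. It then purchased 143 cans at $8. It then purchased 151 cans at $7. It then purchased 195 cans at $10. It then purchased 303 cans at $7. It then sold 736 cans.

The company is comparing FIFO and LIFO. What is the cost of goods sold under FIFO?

COGS = $4,295

FIFO COGS: 277 @ $5 + 381 @ $6 + 78 @ $8 = $4,295
LIFO COGS: 303 @ $7 + 195 @ $10 + 151 @ $7 + 87 @ $8 = $5,824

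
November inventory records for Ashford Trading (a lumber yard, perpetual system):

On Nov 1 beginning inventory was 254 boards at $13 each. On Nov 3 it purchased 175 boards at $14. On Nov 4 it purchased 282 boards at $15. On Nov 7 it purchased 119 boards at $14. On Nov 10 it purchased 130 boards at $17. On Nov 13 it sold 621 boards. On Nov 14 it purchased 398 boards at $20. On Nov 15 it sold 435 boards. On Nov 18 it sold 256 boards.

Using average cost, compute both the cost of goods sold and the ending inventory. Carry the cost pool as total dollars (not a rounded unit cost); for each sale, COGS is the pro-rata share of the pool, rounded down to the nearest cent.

After Nov 1: 254 on hand, pool $3,302.00 (≈ $13.0000 each)
After Nov 3: 429 on hand, pool $5,752.00 (≈ $13.4079 each)
After Nov 4: 711 on hand, pool $9,982.00 (≈ $14.0394 each)
After Nov 7: 830 on hand, pool $11,648.00 (≈ $14.0337 each)
After Nov 10: 960 on hand, pool $13,858.00 (≈ $14.4354 each)
Nov 13, sell 621: 621/960 × $13,858.00 → $8,964.39
After Nov 14: 737 on hand, pool $12,853.61 (≈ $17.4404 each)
Nov 15, sell 435: 435/737 × $12,853.61 → $7,586.59
Nov 18, sell 256: 256/302 × $5,267.02 → $4,464.75
Total COGS = $8,964.39 + $7,586.59 + $4,464.75 = $21,015.73
Ending inventory (cost pool remaining) = $802.27

COGS = $21,015.73; ending inventory = $802.27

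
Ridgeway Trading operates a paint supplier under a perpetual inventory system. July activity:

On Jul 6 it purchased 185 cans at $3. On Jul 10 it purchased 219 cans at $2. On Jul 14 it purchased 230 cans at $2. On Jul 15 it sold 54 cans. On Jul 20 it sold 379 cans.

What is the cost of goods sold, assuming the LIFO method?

COGS = $866

Jul 15, 54 sold [LIFO — newest first]: 54 @ $2 = $108
Jul 20, 379 sold [LIFO — newest first]: 176 @ $2 + 203 @ $2 = $758
Total COGS = $108 + $758 = $866
Ending inventory: 185 @ $3 + 16 @ $2 = $587
Check: goods available $1,453 = COGS $866 + ending $587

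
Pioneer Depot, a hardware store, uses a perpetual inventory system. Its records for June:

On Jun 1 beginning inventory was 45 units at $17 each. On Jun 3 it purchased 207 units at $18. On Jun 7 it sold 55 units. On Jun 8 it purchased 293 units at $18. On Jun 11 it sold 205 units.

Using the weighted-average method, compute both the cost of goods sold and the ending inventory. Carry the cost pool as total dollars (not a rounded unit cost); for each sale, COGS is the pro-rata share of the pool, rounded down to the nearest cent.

COGS = $4,655.45; ending inventory = $5,109.55

After Jun 1: 45 on hand, pool $765.00 (≈ $17.0000 each)
After Jun 3: 252 on hand, pool $4,491.00 (≈ $17.8214 each)
Jun 7, sell 55: 55/252 × $4,491.00 → $980.17
After Jun 8: 490 on hand, pool $8,784.83 (≈ $17.9282 each)
Jun 11, sell 205: 205/490 × $8,784.83 → $3,675.28
Total COGS = $980.17 + $3,675.28 = $4,655.45
Ending inventory (cost pool remaining) = $5,109.55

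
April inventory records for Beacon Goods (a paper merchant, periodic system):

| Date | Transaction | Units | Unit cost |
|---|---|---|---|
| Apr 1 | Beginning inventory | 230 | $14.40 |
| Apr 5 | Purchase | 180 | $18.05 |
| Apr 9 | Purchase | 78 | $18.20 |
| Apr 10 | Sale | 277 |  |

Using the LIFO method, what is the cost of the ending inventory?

Apr 10, 277 sold [LIFO — newest first]: 78 @ $18.20 + 180 @ $18.05 + 19 @ $14.40 = $4,942.20
Ending inventory: 211 @ $14.40 = $3,038.40

Ending inventory = $3,038.40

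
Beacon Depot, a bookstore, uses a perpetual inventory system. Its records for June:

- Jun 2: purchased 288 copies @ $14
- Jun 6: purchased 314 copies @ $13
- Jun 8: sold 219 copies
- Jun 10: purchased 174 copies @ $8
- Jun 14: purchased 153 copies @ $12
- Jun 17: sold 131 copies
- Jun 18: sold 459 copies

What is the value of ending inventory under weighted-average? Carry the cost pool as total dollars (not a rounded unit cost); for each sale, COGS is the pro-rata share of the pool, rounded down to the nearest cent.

After Jun 2: 288 on hand, pool $4,032.00 (≈ $14.0000 each)
After Jun 6: 602 on hand, pool $8,114.00 (≈ $13.4784 each)
Jun 8, sell 219: 219/602 × $8,114.00 → $2,951.77
After Jun 10: 557 on hand, pool $6,554.23 (≈ $11.7670 each)
After Jun 14: 710 on hand, pool $8,390.23 (≈ $11.8172 each)
Jun 17, sell 131: 131/710 × $8,390.23 → $1,548.05
Jun 18, sell 459: 459/579 × $6,842.18 → $5,424.11
Total COGS = $2,951.77 + $1,548.05 + $5,424.11 = $9,923.93
Ending inventory (cost pool remaining) = $1,418.07
Check: goods available $11,342.00 = COGS $9,923.93 + ending $1,418.07

Ending inventory = $1,418.07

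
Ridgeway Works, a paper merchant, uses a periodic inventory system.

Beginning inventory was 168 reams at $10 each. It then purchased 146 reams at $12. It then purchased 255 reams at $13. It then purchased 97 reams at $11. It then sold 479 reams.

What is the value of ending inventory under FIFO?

Sale 1 (479) [FIFO — oldest first]: 168 @ $10 + 146 @ $12 + 165 @ $13 = $5,577
Ending inventory: 90 @ $13 + 97 @ $11 = $2,237
Check: goods available $7,814 = COGS $5,577 + ending $2,237

Ending inventory = $2,237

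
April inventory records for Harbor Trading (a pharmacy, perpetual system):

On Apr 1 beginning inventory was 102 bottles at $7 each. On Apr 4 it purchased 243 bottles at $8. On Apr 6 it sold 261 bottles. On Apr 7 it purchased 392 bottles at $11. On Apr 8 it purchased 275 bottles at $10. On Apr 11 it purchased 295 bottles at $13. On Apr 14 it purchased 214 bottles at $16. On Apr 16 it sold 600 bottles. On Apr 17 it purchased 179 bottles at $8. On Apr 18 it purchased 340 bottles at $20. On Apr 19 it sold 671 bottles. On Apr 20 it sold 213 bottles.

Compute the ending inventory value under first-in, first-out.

Apr 6, 261 sold [FIFO — oldest first]: 102 @ $7 + 159 @ $8 = $1,986
Apr 16, 600 sold [FIFO — oldest first]: 84 @ $8 + 392 @ $11 + 124 @ $10 = $6,224
Apr 19, 671 sold [FIFO — oldest first]: 151 @ $10 + 295 @ $13 + 214 @ $16 + 11 @ $8 = $8,857
Apr 20, 213 sold [FIFO — oldest first]: 168 @ $8 + 45 @ $20 = $2,244
Total COGS = $1,986 + $6,224 + $8,857 + $2,244 = $19,311
Ending inventory: 295 @ $20 = $5,900

Ending inventory = $5,900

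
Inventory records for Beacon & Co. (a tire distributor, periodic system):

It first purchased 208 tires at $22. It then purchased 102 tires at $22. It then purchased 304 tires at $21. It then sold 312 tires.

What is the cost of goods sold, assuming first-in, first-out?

Sale 1 (312) [FIFO — oldest first]: 208 @ $22 + 102 @ $22 + 2 @ $21 = $6,862
Ending inventory: 302 @ $21 = $6,342
Check: goods available $13,204 = COGS $6,862 + ending $6,342

COGS = $6,862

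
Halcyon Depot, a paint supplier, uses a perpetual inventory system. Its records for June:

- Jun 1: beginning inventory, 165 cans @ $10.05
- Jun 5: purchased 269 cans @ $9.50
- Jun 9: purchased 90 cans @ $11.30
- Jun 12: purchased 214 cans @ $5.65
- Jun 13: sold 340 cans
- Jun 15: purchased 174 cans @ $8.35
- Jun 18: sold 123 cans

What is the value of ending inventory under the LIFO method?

Jun 13, 340 sold [LIFO — newest first]: 214 @ $5.65 + 90 @ $11.30 + 36 @ $9.50 = $2,568.10
Jun 18, 123 sold [LIFO — newest first]: 123 @ $8.35 = $1,027.05
Total COGS = $2,568.10 + $1,027.05 = $3,595.15
Ending inventory: 165 @ $10.05 + 233 @ $9.50 + 51 @ $8.35 = $4,297.60

Ending inventory = $4,297.60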